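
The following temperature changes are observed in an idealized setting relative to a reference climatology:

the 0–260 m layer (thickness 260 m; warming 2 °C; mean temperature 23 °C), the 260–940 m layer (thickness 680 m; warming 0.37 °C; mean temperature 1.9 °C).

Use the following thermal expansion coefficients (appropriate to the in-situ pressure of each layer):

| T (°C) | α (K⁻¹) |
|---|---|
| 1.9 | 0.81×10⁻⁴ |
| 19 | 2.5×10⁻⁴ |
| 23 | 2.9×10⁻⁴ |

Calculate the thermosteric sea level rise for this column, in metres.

Layer 1 at 23 °C → α = 2.9×10⁻⁴ K⁻¹
Layer 2 at 1.9 °C → α = 0.81×10⁻⁴ K⁻¹
Layer 1: 2 × 260 × 2.9×10⁻⁴ = 0.15080 m
260–940 m: 680 × 0.37 × 0.81×10⁻⁴ = 0.0203796 m
Δh = 0.15080 + 0.0203796 = 0.1711796 m ≈ 0.17 m

0.17 m of thermosteric rise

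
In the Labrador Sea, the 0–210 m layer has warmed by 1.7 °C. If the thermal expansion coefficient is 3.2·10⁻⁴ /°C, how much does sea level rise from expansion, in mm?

Δh = αΔT·H = 3.2×10⁻⁴ × 1.7 × 210 = 0.11424 m

Δh = 114 mm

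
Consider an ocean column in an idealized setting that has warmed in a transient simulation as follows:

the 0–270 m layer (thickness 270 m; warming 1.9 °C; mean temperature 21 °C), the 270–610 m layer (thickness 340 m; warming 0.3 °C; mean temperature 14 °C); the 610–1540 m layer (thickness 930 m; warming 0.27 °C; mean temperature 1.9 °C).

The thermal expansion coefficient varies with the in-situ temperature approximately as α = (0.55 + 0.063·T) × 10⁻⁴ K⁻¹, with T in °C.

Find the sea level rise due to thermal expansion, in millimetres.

Δh = 130 mm

Layer 1: α = (0.55 + 0.063×21)×10⁻⁴ = 1.873×10⁻⁴ K⁻¹
Layer 2: α = (0.55 + 0.063×14)×10⁻⁴ = 1.432×10⁻⁴ K⁻¹
Layer 3: α = (0.55 + 0.063×1.9)×10⁻⁴ = 0.6697×10⁻⁴ K⁻¹
0–270 m: 1.873×10⁻⁴ × 1.9 × 270 = 0.0960849 m
Layer 2: 1.432×10⁻⁴ × 340 × 0.3 = 0.0146064 m
930 × 0.27 × 0.6697×10⁻⁴ = 0.016816167 m
Δh = 0.0960849 + 0.0146064 + 0.016816167 = 0.127507467 m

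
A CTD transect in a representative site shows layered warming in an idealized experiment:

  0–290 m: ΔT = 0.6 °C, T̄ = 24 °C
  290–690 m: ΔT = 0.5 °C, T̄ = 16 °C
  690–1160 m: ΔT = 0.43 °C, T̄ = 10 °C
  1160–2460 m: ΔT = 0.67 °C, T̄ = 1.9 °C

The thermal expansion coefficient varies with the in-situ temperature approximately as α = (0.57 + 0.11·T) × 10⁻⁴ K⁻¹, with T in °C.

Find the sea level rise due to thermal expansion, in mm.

200 mm of thermosteric rise

Layer 1: α = (0.57 + 0.11×24)×10⁻⁴ = 3.21×10⁻⁴ K⁻¹
Layer 2: α = (0.57 + 0.11×16)×10⁻⁴ = 2.33×10⁻⁴ K⁻¹
Layer 3: α = (0.57 + 0.11×10)×10⁻⁴ = 1.67×10⁻⁴ K⁻¹
Layer 4: α = (0.57 + 0.11×1.9)×10⁻⁴ = 0.779×10⁻⁴ K⁻¹
290 × 0.6 × 3.21×10⁻⁴ = 0.055854 m
290–690 m: 400 × 2.33×10⁻⁴ × 0.5 = 0.04660 m
690–1160 m: 0.43 × 470 × 1.67×10⁻⁴ = 0.0337507 m
1300 × 0.67 × 0.779×10⁻⁴ = 0.0678509 m
Δh = 0.055854 + 0.04660 + 0.0337507 + 0.0678509 = 0.2040556 m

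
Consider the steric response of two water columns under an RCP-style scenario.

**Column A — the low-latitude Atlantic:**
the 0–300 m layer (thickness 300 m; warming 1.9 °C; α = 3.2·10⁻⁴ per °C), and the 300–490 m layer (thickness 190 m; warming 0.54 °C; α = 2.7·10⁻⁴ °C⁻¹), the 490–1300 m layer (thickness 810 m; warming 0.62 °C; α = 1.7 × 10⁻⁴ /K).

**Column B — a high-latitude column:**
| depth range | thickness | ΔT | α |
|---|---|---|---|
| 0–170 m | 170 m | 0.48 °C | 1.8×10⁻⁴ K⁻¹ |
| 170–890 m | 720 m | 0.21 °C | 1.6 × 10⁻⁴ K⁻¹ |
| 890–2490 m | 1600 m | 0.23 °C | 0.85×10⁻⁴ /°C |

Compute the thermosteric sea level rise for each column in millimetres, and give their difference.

A 0–300 m: 3.2×10⁻⁴ × 1.9 × 300 = 0.18240 m
A Layer 2: 0.54 × 2.7×10⁻⁴ × 190 = 0.027702 m
A 490–1300 m: 1.7×10⁻⁴ × 0.62 × 810 = 0.085374 m
A total: 0.295476 m
B 170 × 0.48 × 1.8×10⁻⁴ = 0.014688 m
B 0.21 × 720 × 1.6×10⁻⁴ = 0.024192 m
B Layer 3: 0.23 × 1600 × 0.85×10⁻⁴ = 0.03128 m
B total: 0.07016 m
Difference: 0.295476 − 0.07016 = 0.225316 m

Δh_A ≈ 300 mm, Δh_B ≈ 70 mm; difference ≈ 230 mm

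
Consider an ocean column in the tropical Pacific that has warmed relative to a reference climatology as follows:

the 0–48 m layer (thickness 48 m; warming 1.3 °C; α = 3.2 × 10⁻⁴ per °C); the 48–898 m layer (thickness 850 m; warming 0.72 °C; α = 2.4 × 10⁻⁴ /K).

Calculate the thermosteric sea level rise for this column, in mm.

0–48 m: 48 × 1.3 × 3.2×10⁻⁴ = 0.019968 m
48–898 m: 0.72 × 2.4×10⁻⁴ × 850 = 0.14688 m
Δh = 0.019968 + 0.14688 = 0.166848 m ≈ 170 mm

170 mm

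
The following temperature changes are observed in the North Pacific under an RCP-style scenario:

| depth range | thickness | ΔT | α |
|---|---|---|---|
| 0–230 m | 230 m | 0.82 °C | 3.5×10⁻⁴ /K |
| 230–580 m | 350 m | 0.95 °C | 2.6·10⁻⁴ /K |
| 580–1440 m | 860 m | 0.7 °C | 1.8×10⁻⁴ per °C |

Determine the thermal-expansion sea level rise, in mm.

261 mm

0–230 m: 3.5×10⁻⁴ × 230 × 0.82 = 0.06601 m
Layer 2: 350 × 0.95 × 2.6×10⁻⁴ = 0.08645 m
0.7 × 1.8×10⁻⁴ × 860 = 0.10836 m
Δh = 0.06601 + 0.08645 + 0.10836 = 0.26082 m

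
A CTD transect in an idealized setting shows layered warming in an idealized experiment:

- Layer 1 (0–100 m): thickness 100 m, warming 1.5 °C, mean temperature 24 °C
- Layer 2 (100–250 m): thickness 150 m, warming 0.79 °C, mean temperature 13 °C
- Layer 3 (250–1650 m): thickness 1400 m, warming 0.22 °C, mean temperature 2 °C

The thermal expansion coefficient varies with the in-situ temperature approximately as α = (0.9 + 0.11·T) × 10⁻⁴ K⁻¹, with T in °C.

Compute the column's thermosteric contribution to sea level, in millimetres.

about 115 mm

Layer 1: α = (0.9 + 0.11×24)×10⁻⁴ = 3.54×10⁻⁴ K⁻¹
Layer 2: α = (0.9 + 0.11×13)×10⁻⁴ = 2.33×10⁻⁴ K⁻¹
Layer 3: α = (0.9 + 0.11×2)×10⁻⁴ = 1.12×10⁻⁴ K⁻¹
3.54×10⁻⁴ × 100 × 1.5 = 0.05310 m
100–250 m: 2.33×10⁻⁴ × 150 × 0.79 = 0.0276105 m
1.12×10⁻⁴ × 0.22 × 1400 = 0.034496 m
Δh = 0.05310 + 0.0276105 + 0.034496 = 0.1152065 m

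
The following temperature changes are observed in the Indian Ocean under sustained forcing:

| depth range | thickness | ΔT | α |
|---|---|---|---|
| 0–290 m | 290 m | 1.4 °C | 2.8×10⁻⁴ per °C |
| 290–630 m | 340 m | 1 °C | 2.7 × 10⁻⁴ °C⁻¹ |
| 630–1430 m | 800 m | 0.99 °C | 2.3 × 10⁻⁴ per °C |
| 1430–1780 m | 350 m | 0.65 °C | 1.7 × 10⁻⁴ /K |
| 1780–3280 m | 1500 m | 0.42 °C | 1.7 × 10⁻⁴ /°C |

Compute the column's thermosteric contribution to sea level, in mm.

2.8×10⁻⁴ × 290 × 1.4 = 0.11368 m
290–630 m: 340 × 2.7×10⁻⁴ × 1 = 0.09180 m
2.3×10⁻⁴ × 800 × 0.99 = 0.18216 m
1430–1780 m: 350 × 0.65 × 1.7×10⁻⁴ = 0.038675 m
Layer 5: 1500 × 0.42 × 1.7×10⁻⁴ = 0.10710 m
Δh = 0.11368 + 0.09180 + 0.18216 + 0.038675 + 0.10710 = 0.533415 m

Δh ≈ 533 mm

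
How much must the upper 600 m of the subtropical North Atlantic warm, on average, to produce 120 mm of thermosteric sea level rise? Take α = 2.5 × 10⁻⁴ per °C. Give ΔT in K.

ΔT = Δh/(αH) = 0.12 / (2.5×10⁻⁴ × 600) = 0.8000 K

0.800 K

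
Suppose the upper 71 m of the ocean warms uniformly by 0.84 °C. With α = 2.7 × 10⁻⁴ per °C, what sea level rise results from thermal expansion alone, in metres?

Δh ≈ 0.0161 m

Δh = αΔT·H = 2.7×10⁻⁴ × 0.84 × 71 = 0.0161028 m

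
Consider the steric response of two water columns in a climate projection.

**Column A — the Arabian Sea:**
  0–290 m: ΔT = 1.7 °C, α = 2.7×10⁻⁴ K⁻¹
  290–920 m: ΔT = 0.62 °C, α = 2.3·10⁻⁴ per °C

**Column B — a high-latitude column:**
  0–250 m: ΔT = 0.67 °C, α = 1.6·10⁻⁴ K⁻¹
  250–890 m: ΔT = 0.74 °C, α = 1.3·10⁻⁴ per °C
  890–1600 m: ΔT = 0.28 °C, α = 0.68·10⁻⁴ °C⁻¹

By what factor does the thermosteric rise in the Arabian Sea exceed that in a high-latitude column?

A Layer 1: 1.7 × 2.7×10⁻⁴ × 290 = 0.13311 m
A 0.62 × 2.3×10⁻⁴ × 630 = 0.089838 m
A total: 0.222948 m
B 0–250 m: 250 × 0.67 × 1.6×10⁻⁴ = 0.02680 m
B 250–890 m: 640 × 0.74 × 1.3×10⁻⁴ = 0.061568 m
B 710 × 0.68×10⁻⁴ × 0.28 = 0.0135184 m
B total: 0.1018864 m
Ratio: 0.222948 / 0.1018864 ≈ 2.188

2.19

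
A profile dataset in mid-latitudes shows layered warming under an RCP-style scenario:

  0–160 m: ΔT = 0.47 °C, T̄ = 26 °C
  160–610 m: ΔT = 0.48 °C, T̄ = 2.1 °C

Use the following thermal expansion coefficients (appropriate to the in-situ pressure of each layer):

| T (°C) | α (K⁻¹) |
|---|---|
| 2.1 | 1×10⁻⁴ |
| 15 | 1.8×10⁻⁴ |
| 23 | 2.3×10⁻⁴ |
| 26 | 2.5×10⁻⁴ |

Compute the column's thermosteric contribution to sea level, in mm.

Δh = 40.4 mm

Layer 1 at 26 °C → α = 2.5×10⁻⁴ K⁻¹
Layer 2 at 2.1 °C → α = 1×10⁻⁴ K⁻¹
160 × 2.5×10⁻⁴ × 0.47 = 0.01880 m
160–610 m: 0.48 × 450 × 1×10⁻⁴ = 0.02160 m
Δh = 0.01880 + 0.02160 = 0.04040 m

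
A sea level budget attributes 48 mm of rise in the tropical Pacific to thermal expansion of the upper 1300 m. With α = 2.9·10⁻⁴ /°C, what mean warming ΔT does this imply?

about 0.127 °C

ΔT = Δh/(αH) = 0.048 / (2.9×10⁻⁴ × 1300) ≈ 0.1273 °C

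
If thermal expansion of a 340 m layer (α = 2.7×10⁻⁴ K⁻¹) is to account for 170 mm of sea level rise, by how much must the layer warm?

ΔT = Δh/(αH) = 0.17 / (2.7×10⁻⁴ × 340) ≈ 1.852 °C

1.85 °C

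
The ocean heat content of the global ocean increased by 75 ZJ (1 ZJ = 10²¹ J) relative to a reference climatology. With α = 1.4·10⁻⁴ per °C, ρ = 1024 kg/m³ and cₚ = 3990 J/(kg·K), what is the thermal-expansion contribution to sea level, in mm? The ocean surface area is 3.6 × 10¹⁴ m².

Per unit area: Q = 75×10²¹ / (3.6×10¹⁴) ≈ 2.083×10⁸ J/m²
Δh = αQ/(ρcₚ) = 1.4×10⁻⁴ × 2.083×10⁸ / (1024 × 3990) ≈ 0.0071375 m

7.14 mm of thermosteric rise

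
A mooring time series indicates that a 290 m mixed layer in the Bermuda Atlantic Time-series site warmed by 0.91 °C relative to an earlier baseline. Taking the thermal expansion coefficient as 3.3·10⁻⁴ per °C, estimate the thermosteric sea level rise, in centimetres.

Δh = αΔT·H = 3.3×10⁻⁴ × 0.91 × 290 = 0.087087 m

about 8.7 cm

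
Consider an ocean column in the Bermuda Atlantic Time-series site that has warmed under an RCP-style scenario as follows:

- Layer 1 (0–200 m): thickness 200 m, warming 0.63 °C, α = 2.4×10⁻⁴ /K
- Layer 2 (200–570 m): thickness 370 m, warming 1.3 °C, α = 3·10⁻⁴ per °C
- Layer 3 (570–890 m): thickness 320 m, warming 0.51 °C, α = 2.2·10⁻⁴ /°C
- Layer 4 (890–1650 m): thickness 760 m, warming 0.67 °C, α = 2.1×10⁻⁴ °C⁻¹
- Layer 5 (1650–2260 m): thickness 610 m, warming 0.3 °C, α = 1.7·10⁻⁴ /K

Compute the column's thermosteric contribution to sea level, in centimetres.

Δh = 35 cm

2.4×10⁻⁴ × 200 × 0.63 = 0.03024 m
370 × 3×10⁻⁴ × 1.3 = 0.14430 m
570–890 m: 0.51 × 2.2×10⁻⁴ × 320 = 0.035904 m
890–1650 m: 2.1×10⁻⁴ × 0.67 × 760 = 0.106932 m
1650–2260 m: 0.3 × 610 × 1.7×10⁻⁴ = 0.03111 m
Δh = 0.03024 + 0.14430 + 0.035904 + 0.106932 + 0.03111 = 0.348486 m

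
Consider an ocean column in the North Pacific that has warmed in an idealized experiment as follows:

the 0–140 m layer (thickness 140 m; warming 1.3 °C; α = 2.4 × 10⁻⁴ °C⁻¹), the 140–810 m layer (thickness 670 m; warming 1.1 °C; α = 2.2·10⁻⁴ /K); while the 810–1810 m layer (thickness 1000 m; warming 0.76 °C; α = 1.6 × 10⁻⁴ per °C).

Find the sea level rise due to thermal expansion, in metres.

0–140 m: 2.4×10⁻⁴ × 140 × 1.3 = 0.04368 m
1.1 × 2.2×10⁻⁴ × 670 = 0.16214 m
Layer 3: 1.6×10⁻⁴ × 1000 × 0.76 = 0.12160 m
Δh = 0.04368 + 0.16214 + 0.12160 = 0.32742 m

Δh ≈ 0.327 m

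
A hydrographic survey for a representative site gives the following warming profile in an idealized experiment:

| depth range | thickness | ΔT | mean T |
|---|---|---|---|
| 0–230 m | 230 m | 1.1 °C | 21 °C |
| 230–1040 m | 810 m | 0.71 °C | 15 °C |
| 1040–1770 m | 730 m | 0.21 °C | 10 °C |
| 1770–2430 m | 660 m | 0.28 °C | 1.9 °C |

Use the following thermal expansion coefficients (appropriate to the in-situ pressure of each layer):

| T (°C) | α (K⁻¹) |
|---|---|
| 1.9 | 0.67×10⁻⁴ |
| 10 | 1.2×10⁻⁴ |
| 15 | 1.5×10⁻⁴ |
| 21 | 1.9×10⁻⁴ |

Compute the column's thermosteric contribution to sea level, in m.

Δh ≈ 0.165 m

Layer 1 at 21 °C → α = 1.9×10⁻⁴ K⁻¹
Layer 2 at 15 °C → α = 1.5×10⁻⁴ K⁻¹
Layer 3 at 10 °C → α = 1.2×10⁻⁴ K⁻¹
Layer 4 at 1.9 °C → α = 0.67×10⁻⁴ K⁻¹
0–230 m: 230 × 1.1 × 1.9×10⁻⁴ = 0.04807 m
0.71 × 810 × 1.5×10⁻⁴ = 0.086265 m
1.2×10⁻⁴ × 730 × 0.21 = 0.018396 m
Layer 4: 0.67×10⁻⁴ × 660 × 0.28 = 0.0123816 m
Δh = 0.04807 + 0.086265 + 0.018396 + 0.0123816 = 0.1651126 m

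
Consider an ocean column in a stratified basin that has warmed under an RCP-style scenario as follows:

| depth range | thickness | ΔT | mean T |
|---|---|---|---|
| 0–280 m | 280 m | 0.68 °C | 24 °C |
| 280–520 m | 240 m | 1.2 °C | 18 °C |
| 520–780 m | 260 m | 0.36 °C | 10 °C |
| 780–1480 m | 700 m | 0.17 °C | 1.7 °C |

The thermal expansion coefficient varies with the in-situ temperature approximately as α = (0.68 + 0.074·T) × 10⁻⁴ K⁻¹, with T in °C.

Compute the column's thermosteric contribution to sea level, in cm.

Layer 1: α = (0.68 + 0.074×24)×10⁻⁴ = 2.456×10⁻⁴ K⁻¹
Layer 2: α = (0.68 + 0.074×18)×10⁻⁴ = 2.012×10⁻⁴ K⁻¹
Layer 3: α = (0.68 + 0.074×10)×10⁻⁴ = 1.42×10⁻⁴ K⁻¹
Layer 4: α = (0.68 + 0.074×1.7)×10⁻⁴ = 0.8058×10⁻⁴ K⁻¹
2.456×10⁻⁴ × 0.68 × 280 = 0.04676224 m
Layer 2: 240 × 2.012×10⁻⁴ × 1.2 = 0.0579456 m
1.42×10⁻⁴ × 260 × 0.36 = 0.0132912 m
Layer 4: 0.17 × 0.8058×10⁻⁴ × 700 = 0.00958902 m
Δh = 0.04676224 + 0.0579456 + 0.0132912 + 0.00958902 = 0.12758806 m ≈ 13 cm

13 cm of thermosteric rise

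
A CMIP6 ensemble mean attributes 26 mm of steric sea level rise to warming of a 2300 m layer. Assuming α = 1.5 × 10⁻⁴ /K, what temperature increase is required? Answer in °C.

0.0754 °C

ΔT = Δh/(αH) = 0.026 / (1.5×10⁻⁴ × 2300) ≈ 0.07536 °C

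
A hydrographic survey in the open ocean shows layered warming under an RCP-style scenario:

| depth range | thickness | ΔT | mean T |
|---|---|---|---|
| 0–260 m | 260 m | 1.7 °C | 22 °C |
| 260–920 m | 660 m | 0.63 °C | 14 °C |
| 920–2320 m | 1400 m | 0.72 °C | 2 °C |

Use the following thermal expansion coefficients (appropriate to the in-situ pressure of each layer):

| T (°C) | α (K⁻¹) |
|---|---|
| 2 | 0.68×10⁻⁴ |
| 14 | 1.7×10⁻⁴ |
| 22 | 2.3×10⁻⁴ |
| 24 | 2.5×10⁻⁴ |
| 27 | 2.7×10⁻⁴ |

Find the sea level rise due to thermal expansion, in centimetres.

Δh ≈ 24 cm

Layer 1 at 22 °C → α = 2.3×10⁻⁴ K⁻¹
Layer 2 at 14 °C → α = 1.7×10⁻⁴ K⁻¹
Layer 3 at 2 °C → α = 0.68×10⁻⁴ K⁻¹
Layer 1: 1.7 × 260 × 2.3×10⁻⁴ = 0.10166 m
260–920 m: 1.7×10⁻⁴ × 660 × 0.63 = 0.070686 m
Layer 3: 1400 × 0.68×10⁻⁴ × 0.72 = 0.068544 m
Δh = 0.10166 + 0.070686 + 0.068544 = 0.24089 m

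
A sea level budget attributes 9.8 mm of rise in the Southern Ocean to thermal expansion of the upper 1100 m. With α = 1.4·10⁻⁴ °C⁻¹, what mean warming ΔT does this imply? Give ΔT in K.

ΔT = Δh/(αH) = 0.0098 / (1.4×10⁻⁴ × 1100) ≈ 0.06364 K

ΔT ≈ 0.0636 K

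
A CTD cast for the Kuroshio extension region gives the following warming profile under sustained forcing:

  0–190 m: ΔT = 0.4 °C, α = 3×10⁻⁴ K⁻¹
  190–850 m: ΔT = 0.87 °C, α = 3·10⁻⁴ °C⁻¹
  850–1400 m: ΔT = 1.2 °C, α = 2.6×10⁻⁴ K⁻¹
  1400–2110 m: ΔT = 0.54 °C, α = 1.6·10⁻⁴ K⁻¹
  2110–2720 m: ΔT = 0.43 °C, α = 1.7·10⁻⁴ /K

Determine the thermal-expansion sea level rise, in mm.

about 473 mm

0.4 × 190 × 3×10⁻⁴ = 0.02280 m
Layer 2: 3×10⁻⁴ × 0.87 × 660 = 0.17226 m
550 × 1.2 × 2.6×10⁻⁴ = 0.17160 m
Layer 4: 0.54 × 1.6×10⁻⁴ × 710 = 0.061344 m
2110–2720 m: 610 × 0.43 × 1.7×10⁻⁴ = 0.044591 m
Δh = 0.02280 + 0.17226 + 0.17160 + 0.061344 + 0.044591 = 0.472595 m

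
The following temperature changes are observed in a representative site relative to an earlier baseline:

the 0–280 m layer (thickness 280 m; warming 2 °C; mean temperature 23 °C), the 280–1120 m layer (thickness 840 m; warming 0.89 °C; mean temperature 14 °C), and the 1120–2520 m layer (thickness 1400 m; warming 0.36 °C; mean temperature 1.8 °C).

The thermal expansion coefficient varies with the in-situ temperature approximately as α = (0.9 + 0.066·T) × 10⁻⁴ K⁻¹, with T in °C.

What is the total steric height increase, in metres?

Layer 1: α = (0.9 + 0.066×23)×10⁻⁴ = 2.418×10⁻⁴ K⁻¹
Layer 2: α = (0.9 + 0.066×14)×10⁻⁴ = 1.824×10⁻⁴ K⁻¹
Layer 3: α = (0.9 + 0.066×1.8)×10⁻⁴ = 1.0188×10⁻⁴ K⁻¹
Layer 1: 2.418×10⁻⁴ × 280 × 2 = 0.135408 m
0.89 × 1.824×10⁻⁴ × 840 = 0.13636224 m
0.36 × 1.0188×10⁻⁴ × 1400 = 0.05134752 m
Δh = 0.135408 + 0.13636224 + 0.05134752 = 0.32311776 m

Δh ≈ 0.32 m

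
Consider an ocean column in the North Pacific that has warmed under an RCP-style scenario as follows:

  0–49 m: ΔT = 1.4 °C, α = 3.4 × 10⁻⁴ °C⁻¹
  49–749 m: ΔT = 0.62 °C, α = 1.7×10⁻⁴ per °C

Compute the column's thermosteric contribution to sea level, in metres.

0–49 m: 1.4 × 49 × 3.4×10⁻⁴ = 0.023324 m
49–749 m: 700 × 0.62 × 1.7×10⁻⁴ = 0.07378 m
Δh = 0.023324 + 0.07378 = 0.097104 m ≈ 0.097 m

0.097 m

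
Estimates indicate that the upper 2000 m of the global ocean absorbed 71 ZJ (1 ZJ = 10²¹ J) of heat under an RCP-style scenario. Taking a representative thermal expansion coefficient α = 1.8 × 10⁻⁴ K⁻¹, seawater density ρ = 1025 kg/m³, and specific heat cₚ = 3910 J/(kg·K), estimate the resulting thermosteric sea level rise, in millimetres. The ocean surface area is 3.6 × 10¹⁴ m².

8.86 mm of thermosteric rise

Per unit area: Q = 71×10²¹ / (3.6×10¹⁴) ≈ 1.972×10⁸ J/m²
Δh = αQ/(ρcₚ) = 1.8×10⁻⁴ × 1.972×10⁸ / (1025 × 3910) ≈ 0.0088568 m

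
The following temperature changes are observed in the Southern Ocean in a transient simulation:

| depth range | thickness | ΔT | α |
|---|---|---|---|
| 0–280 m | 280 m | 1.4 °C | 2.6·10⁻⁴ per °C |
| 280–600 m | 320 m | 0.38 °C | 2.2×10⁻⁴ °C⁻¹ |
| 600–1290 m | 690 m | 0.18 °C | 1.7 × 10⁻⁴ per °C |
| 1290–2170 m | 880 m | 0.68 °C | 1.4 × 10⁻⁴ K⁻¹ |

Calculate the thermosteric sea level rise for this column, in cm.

Δh ≈ 23 cm

0–280 m: 280 × 2.6×10⁻⁴ × 1.4 = 0.10192 m
Layer 2: 0.38 × 2.2×10⁻⁴ × 320 = 0.026752 m
600–1290 m: 0.18 × 690 × 1.7×10⁻⁴ = 0.021114 m
880 × 0.68 × 1.4×10⁻⁴ = 0.083776 m
Δh = 0.10192 + 0.026752 + 0.021114 + 0.083776 = 0.233562 m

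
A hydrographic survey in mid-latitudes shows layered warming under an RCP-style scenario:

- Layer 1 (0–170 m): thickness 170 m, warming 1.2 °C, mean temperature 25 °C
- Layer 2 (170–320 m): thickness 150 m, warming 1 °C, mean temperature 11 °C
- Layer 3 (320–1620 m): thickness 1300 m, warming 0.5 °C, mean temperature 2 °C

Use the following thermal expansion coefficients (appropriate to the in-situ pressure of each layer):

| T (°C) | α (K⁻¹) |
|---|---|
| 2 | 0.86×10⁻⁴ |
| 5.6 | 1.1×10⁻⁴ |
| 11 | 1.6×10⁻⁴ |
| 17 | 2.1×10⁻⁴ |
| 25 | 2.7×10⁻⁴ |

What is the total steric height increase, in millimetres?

Layer 1 at 25 °C → α = 2.7×10⁻⁴ K⁻¹
Layer 2 at 11 °C → α = 1.6×10⁻⁴ K⁻¹
Layer 3 at 2 °C → α = 0.86×10⁻⁴ K⁻¹
2.7×10⁻⁴ × 170 × 1.2 = 0.05508 m
Layer 2: 1.6×10⁻⁴ × 150 × 1 = 0.02400 m
Layer 3: 0.86×10⁻⁴ × 1300 × 0.5 = 0.05590 m
Δh = 0.05508 + 0.02400 + 0.05590 = 0.13498 m

Δh ≈ 130 mm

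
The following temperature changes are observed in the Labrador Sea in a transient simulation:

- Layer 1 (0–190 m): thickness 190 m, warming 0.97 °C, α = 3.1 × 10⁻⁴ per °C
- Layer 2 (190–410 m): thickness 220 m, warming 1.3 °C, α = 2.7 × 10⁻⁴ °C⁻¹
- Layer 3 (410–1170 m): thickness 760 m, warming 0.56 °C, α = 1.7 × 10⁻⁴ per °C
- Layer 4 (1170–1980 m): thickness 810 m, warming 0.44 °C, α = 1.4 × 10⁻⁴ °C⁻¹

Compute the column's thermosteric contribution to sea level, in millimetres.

about 260 mm

Layer 1: 3.1×10⁻⁴ × 0.97 × 190 = 0.057133 m
Layer 2: 2.7×10⁻⁴ × 220 × 1.3 = 0.07722 m
Layer 3: 1.7×10⁻⁴ × 0.56 × 760 = 0.072352 m
Layer 4: 0.44 × 810 × 1.4×10⁻⁴ = 0.049896 m
Δh = 0.057133 + 0.07722 + 0.072352 + 0.049896 = 0.256601 m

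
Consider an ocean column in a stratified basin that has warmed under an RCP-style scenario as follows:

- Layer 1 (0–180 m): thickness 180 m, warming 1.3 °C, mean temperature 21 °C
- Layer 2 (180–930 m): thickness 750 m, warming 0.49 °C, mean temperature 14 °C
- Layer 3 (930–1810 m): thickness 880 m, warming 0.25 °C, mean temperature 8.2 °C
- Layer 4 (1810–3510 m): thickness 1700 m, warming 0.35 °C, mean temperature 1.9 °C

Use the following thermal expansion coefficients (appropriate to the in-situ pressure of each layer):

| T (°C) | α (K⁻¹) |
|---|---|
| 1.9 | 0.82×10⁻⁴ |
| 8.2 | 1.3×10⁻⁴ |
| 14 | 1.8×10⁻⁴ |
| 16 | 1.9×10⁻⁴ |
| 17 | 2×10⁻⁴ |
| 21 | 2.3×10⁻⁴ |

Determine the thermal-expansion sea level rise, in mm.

200 mm

Layer 1 at 21 °C → α = 2.3×10⁻⁴ K⁻¹
Layer 2 at 14 °C → α = 1.8×10⁻⁴ K⁻¹
Layer 3 at 8.2 °C → α = 1.3×10⁻⁴ K⁻¹
Layer 4 at 1.9 °C → α = 0.82×10⁻⁴ K⁻¹
180 × 2.3×10⁻⁴ × 1.3 = 0.05382 m
750 × 0.49 × 1.8×10⁻⁴ = 0.06615 m
0.25 × 1.3×10⁻⁴ × 880 = 0.02860 m
Layer 4: 0.82×10⁻⁴ × 0.35 × 1700 = 0.04879 m
Δh = 0.05382 + 0.06615 + 0.02860 + 0.04879 = 0.19736 m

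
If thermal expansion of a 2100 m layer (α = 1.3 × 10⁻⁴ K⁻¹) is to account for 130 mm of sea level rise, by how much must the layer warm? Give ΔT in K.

ΔT = Δh/(αH) = 0.13 / (1.3×10⁻⁴ × 2100) ≈ 0.4762 K

about 0.476 K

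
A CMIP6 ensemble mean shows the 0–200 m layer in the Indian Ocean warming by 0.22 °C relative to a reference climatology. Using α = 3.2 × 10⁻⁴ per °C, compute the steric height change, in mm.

Δh = αΔT·H = 3.2×10⁻⁴ × 0.22 × 200 = 0.01408 m

about 14.1 mm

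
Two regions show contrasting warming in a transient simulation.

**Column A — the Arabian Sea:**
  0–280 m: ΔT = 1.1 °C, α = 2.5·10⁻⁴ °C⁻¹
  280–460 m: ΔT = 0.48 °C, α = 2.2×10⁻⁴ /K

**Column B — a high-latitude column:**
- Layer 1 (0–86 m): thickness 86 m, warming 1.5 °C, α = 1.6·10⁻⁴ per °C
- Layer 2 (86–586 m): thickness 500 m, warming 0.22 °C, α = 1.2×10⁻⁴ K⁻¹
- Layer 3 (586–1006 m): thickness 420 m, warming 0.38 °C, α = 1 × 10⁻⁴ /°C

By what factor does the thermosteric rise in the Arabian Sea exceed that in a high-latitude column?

a factor of 1.9

A Layer 1: 2.5×10⁻⁴ × 280 × 1.1 = 0.07700 m
A 280–460 m: 180 × 2.2×10⁻⁴ × 0.48 = 0.019008 m
A total: 0.096008 m
B 0–86 m: 86 × 1.6×10⁻⁴ × 1.5 = 0.02064 m
B Layer 2: 0.22 × 1.2×10⁻⁴ × 500 = 0.01320 m
B 586–1006 m: 1×10⁻⁴ × 0.38 × 420 = 0.01596 m
B total: 0.04980 m
Ratio: 0.096008 / 0.04980 ≈ 1.928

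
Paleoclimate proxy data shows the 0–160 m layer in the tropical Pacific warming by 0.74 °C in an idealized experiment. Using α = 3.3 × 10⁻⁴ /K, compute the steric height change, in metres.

Δh ≈ 0.0391 m

Δh = αΔT·H = 3.3×10⁻⁴ × 0.74 × 160 = 0.039072 m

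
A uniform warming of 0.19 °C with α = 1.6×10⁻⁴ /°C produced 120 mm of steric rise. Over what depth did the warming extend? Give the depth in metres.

H ≈ 3900 m

H = Δh/(αΔT) = 0.12 / (1.6×10⁻⁴ × 0.19) ≈ 3947 m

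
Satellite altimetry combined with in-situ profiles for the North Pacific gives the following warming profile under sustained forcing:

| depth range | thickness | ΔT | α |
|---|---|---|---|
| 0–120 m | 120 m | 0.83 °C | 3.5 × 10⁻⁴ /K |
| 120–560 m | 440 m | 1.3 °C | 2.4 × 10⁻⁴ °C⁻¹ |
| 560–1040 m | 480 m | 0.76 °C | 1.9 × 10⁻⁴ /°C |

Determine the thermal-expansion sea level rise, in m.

Layer 1: 3.5×10⁻⁴ × 120 × 0.83 = 0.03486 m
120–560 m: 2.4×10⁻⁴ × 440 × 1.3 = 0.13728 m
0.76 × 480 × 1.9×10⁻⁴ = 0.069312 m
Δh = 0.03486 + 0.13728 + 0.069312 = 0.241452 m ≈ 0.241 m

Δh = 0.241 m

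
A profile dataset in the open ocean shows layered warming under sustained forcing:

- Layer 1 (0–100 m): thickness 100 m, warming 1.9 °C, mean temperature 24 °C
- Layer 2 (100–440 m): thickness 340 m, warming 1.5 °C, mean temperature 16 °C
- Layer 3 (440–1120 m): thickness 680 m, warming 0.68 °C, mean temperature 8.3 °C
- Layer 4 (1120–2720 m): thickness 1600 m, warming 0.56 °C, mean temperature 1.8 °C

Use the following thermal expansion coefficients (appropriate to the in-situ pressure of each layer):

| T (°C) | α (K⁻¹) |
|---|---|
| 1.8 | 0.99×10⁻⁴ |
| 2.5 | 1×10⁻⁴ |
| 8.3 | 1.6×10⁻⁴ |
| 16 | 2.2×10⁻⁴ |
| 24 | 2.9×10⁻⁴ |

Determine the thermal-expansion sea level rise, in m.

Layer 1 at 24 °C → α = 2.9×10⁻⁴ K⁻¹
Layer 2 at 16 °C → α = 2.2×10⁻⁴ K⁻¹
Layer 3 at 8.3 °C → α = 1.6×10⁻⁴ K⁻¹
Layer 4 at 1.8 °C → α = 0.99×10⁻⁴ K⁻¹
Layer 1: 2.9×10⁻⁴ × 1.9 × 100 = 0.05510 m
1.5 × 2.2×10⁻⁴ × 340 = 0.11220 m
440–1120 m: 0.68 × 680 × 1.6×10⁻⁴ = 0.073984 m
Layer 4: 1600 × 0.99×10⁻⁴ × 0.56 = 0.088704 m
Δh = 0.05510 + 0.11220 + 0.073984 + 0.088704 = 0.329988 m

0.330 m of thermosteric rise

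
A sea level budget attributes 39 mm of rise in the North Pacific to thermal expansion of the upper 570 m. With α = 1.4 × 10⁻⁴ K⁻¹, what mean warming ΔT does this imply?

ΔT = Δh/(αH) = 0.039 / (1.4×10⁻⁴ × 570) ≈ 0.4887 K

ΔT ≈ 0.489 K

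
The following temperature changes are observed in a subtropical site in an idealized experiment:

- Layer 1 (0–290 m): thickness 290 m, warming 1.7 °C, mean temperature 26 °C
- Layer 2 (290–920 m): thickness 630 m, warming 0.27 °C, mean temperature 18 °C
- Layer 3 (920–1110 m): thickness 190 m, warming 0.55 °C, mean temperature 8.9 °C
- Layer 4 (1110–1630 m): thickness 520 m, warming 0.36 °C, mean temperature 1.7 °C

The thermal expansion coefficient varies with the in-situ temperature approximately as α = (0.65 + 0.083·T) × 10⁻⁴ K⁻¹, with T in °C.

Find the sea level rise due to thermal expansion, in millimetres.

Δh ≈ 204 mm

Layer 1: α = (0.65 + 0.083×26)×10⁻⁴ = 2.808×10⁻⁴ K⁻¹
Layer 2: α = (0.65 + 0.083×18)×10⁻⁴ = 2.144×10⁻⁴ K⁻¹
Layer 3: α = (0.65 + 0.083×8.9)×10⁻⁴ = 1.3887×10⁻⁴ K⁻¹
Layer 4: α = (0.65 + 0.083×1.7)×10⁻⁴ = 0.7911×10⁻⁴ K⁻¹
Layer 1: 2.808×10⁻⁴ × 290 × 1.7 = 0.1384344 m
Layer 2: 2.144×10⁻⁴ × 0.27 × 630 = 0.03646944 m
Layer 3: 190 × 0.55 × 1.3887×10⁻⁴ = 0.014511915 m
Layer 4: 0.7911×10⁻⁴ × 0.36 × 520 = 0.014809392 m
Δh = 0.1384344 + 0.03646944 + 0.014511915 + 0.014809392 = 0.204225147 m ≈ 204 mm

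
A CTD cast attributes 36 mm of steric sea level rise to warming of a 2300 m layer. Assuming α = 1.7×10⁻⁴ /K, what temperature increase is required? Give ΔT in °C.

ΔT ≈ 0.0921 °C

ΔT = Δh/(αH) = 0.036 / (1.7×10⁻⁴ × 2300) ≈ 0.09207 °C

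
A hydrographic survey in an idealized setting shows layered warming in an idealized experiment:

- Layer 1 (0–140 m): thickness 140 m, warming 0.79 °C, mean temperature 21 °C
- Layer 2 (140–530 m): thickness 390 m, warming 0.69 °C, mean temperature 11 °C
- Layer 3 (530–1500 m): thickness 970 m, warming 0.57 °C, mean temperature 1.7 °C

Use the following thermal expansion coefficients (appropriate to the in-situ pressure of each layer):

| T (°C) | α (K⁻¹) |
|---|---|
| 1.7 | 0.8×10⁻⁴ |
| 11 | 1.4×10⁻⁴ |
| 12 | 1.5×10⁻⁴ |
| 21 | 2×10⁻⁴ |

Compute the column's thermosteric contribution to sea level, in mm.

Δh ≈ 104 mm

Layer 1 at 21 °C → α = 2×10⁻⁴ K⁻¹
Layer 2 at 11 °C → α = 1.4×10⁻⁴ K⁻¹
Layer 3 at 1.7 °C → α = 0.8×10⁻⁴ K⁻¹
Layer 1: 2×10⁻⁴ × 0.79 × 140 = 0.02212 m
1.4×10⁻⁴ × 390 × 0.69 = 0.037674 m
0.57 × 970 × 0.8×10⁻⁴ = 0.044232 m
Δh = 0.02212 + 0.037674 + 0.044232 = 0.104026 m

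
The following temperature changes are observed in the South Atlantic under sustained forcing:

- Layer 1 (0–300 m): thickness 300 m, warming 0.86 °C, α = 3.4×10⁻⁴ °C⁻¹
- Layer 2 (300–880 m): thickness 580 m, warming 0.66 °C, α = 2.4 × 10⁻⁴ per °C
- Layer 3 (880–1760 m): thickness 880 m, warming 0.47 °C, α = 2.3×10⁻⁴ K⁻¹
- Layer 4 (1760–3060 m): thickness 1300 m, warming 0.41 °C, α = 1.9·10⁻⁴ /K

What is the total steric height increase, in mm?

Δh ≈ 376 mm

Layer 1: 0.86 × 3.4×10⁻⁴ × 300 = 0.08772 m
Layer 2: 0.66 × 580 × 2.4×10⁻⁴ = 0.091872 m
Layer 3: 880 × 0.47 × 2.3×10⁻⁴ = 0.095128 m
1760–3060 m: 1300 × 0.41 × 1.9×10⁻⁴ = 0.10127 m
Δh = 0.08772 + 0.091872 + 0.095128 + 0.10127 = 0.37599 m ≈ 376 mm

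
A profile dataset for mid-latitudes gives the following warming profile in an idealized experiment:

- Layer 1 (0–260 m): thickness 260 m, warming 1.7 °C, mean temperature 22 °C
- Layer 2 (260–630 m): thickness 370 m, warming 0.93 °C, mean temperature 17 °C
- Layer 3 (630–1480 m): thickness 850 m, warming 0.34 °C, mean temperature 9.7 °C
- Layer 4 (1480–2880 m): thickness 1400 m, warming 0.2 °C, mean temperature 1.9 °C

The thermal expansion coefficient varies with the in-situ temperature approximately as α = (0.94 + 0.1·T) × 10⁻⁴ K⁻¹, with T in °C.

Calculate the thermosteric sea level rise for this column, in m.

about 0.316 m

Layer 1: α = (0.94 + 0.1×22)×10⁻⁴ = 3.14×10⁻⁴ K⁻¹
Layer 2: α = (0.94 + 0.1×17)×10⁻⁴ = 2.64×10⁻⁴ K⁻¹
Layer 3: α = (0.94 + 0.1×9.7)×10⁻⁴ = 1.91×10⁻⁴ K⁻¹
Layer 4: α = (0.94 + 0.1×1.9)×10⁻⁴ = 1.13×10⁻⁴ K⁻¹
0–260 m: 1.7 × 3.14×10⁻⁴ × 260 = 0.138788 m
Layer 2: 370 × 0.93 × 2.64×10⁻⁴ = 0.0908424 m
630–1480 m: 1.91×10⁻⁴ × 850 × 0.34 = 0.055199 m
1.13×10⁻⁴ × 1400 × 0.2 = 0.03164 m
Δh = 0.138788 + 0.0908424 + 0.055199 + 0.03164 = 0.3164694 m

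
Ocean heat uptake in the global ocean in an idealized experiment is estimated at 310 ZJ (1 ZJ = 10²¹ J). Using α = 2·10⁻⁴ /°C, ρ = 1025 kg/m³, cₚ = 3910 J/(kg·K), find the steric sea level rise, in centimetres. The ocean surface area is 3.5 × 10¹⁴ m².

Per unit area: Q = 310×10²¹ / (3.5×10¹⁴) ≈ 8.857×10⁸ J/m²
Δh = αQ/(ρcₚ) = 2×10⁻⁴ × 8.857×10⁸ / (1025 × 3910) ≈ 0.044199 m

4.42 cm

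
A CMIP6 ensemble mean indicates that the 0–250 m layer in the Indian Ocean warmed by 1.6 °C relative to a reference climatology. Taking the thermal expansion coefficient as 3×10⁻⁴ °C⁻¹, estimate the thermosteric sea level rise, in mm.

about 120 mm

Δh = αΔT·H = 3×10⁻⁴ × 1.6 × 250 = 0.12000 m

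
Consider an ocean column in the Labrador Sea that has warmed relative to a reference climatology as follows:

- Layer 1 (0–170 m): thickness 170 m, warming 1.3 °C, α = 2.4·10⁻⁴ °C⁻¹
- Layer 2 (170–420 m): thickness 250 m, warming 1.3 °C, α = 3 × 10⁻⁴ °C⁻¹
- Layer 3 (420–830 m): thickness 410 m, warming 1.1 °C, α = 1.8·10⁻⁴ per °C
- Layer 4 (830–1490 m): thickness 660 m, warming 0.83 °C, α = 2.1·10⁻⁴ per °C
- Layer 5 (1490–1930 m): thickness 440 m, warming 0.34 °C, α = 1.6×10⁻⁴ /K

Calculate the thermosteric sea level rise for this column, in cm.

37.1 cm of thermosteric rise

0–170 m: 2.4×10⁻⁴ × 1.3 × 170 = 0.05304 m
170–420 m: 1.3 × 3×10⁻⁴ × 250 = 0.09750 m
420–830 m: 410 × 1.1 × 1.8×10⁻⁴ = 0.08118 m
0.83 × 660 × 2.1×10⁻⁴ = 0.115038 m
Layer 5: 0.34 × 1.6×10⁻⁴ × 440 = 0.023936 m
Δh = 0.05304 + 0.09750 + 0.08118 + 0.115038 + 0.023936 = 0.370694 m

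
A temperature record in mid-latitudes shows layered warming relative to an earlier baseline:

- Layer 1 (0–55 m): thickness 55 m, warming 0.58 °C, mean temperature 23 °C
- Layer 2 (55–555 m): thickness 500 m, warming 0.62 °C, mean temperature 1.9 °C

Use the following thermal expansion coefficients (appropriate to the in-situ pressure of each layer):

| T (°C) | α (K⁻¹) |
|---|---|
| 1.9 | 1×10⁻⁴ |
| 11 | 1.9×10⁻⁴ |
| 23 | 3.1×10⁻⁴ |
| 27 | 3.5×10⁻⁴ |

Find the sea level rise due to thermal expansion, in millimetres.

Layer 1 at 23 °C → α = 3.1×10⁻⁴ K⁻¹
Layer 2 at 1.9 °C → α = 1×10⁻⁴ K⁻¹
Layer 1: 0.58 × 3.1×10⁻⁴ × 55 = 0.009889 m
Layer 2: 500 × 0.62 × 1×10⁻⁴ = 0.03100 m
Δh = 0.009889 + 0.03100 = 0.040889 m ≈ 40.9 mm

about 40.9 mm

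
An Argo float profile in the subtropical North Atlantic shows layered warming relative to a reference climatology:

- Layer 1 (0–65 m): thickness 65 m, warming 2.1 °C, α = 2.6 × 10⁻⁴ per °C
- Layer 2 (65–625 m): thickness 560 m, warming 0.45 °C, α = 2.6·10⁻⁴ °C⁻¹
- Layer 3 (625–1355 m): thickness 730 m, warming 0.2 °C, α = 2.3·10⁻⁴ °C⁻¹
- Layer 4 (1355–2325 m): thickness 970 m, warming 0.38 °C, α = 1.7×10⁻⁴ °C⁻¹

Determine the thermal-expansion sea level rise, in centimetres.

19.7 cm of thermosteric rise

2.6×10⁻⁴ × 65 × 2.1 = 0.03549 m
Layer 2: 0.45 × 2.6×10⁻⁴ × 560 = 0.06552 m
625–1355 m: 2.3×10⁻⁴ × 730 × 0.2 = 0.03358 m
1.7×10⁻⁴ × 0.38 × 970 = 0.062662 m
Δh = 0.03549 + 0.06552 + 0.03358 + 0.062662 = 0.197252 m ≈ 19.7 cm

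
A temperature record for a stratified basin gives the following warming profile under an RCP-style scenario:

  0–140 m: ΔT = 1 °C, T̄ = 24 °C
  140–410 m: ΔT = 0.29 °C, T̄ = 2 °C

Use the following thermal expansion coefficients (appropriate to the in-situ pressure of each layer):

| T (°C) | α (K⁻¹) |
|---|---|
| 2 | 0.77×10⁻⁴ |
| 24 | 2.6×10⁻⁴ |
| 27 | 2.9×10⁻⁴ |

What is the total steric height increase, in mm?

Layer 1 at 24 °C → α = 2.6×10⁻⁴ K⁻¹
Layer 2 at 2 °C → α = 0.77×10⁻⁴ K⁻¹
2.6×10⁻⁴ × 140 × 1 = 0.03640 m
0.29 × 0.77×10⁻⁴ × 270 = 0.0060291 m
Δh = 0.03640 + 0.0060291 = 0.0424291 m

42.4 mm of thermosteric rise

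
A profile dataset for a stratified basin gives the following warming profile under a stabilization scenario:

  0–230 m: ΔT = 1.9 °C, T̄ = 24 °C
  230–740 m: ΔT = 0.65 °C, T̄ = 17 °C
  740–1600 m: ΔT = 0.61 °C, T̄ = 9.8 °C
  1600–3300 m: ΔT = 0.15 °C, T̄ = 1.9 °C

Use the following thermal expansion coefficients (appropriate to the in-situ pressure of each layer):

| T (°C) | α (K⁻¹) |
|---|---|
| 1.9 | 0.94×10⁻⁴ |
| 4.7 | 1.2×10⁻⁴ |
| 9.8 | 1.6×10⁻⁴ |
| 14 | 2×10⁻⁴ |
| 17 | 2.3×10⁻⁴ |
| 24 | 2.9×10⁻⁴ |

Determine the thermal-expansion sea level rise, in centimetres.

31.1 cm of thermosteric rise

Layer 1 at 24 °C → α = 2.9×10⁻⁴ K⁻¹
Layer 2 at 17 °C → α = 2.3×10⁻⁴ K⁻¹
Layer 3 at 9.8 °C → α = 1.6×10⁻⁴ K⁻¹
Layer 4 at 1.9 °C → α = 0.94×10⁻⁴ K⁻¹
Layer 1: 230 × 1.9 × 2.9×10⁻⁴ = 0.12673 m
0.65 × 510 × 2.3×10⁻⁴ = 0.076245 m
740–1600 m: 1.6×10⁻⁴ × 860 × 0.61 = 0.083936 m
0.15 × 1700 × 0.94×10⁻⁴ = 0.02397 m
Δh = 0.12673 + 0.076245 + 0.083936 + 0.02397 = 0.310881 m ≈ 31.1 cm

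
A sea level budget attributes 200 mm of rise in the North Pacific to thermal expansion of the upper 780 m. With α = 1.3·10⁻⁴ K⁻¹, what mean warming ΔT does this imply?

ΔT = Δh/(αH) = 0.2 / (1.3×10⁻⁴ × 780) ≈ 1.972 K

1.97 K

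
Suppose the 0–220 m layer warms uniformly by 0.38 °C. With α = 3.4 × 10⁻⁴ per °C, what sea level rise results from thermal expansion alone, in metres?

Δh = αΔT·H = 3.4×10⁻⁴ × 0.38 × 220 = 0.028424 m

0.0284 m of thermosteric rise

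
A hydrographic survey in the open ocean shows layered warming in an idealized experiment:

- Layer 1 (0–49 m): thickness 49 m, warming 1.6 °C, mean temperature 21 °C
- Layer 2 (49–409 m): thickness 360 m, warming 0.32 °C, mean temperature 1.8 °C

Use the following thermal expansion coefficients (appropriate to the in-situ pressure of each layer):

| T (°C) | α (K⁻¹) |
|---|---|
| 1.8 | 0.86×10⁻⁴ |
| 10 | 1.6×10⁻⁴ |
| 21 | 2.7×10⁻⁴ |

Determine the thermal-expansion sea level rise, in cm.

3.11 cm

Layer 1 at 21 °C → α = 2.7×10⁻⁴ K⁻¹
Layer 2 at 1.8 °C → α = 0.86×10⁻⁴ K⁻¹
2.7×10⁻⁴ × 1.6 × 49 = 0.021168 m
Layer 2: 0.86×10⁻⁴ × 360 × 0.32 = 0.0099072 m
Δh = 0.021168 + 0.0099072 = 0.0310752 m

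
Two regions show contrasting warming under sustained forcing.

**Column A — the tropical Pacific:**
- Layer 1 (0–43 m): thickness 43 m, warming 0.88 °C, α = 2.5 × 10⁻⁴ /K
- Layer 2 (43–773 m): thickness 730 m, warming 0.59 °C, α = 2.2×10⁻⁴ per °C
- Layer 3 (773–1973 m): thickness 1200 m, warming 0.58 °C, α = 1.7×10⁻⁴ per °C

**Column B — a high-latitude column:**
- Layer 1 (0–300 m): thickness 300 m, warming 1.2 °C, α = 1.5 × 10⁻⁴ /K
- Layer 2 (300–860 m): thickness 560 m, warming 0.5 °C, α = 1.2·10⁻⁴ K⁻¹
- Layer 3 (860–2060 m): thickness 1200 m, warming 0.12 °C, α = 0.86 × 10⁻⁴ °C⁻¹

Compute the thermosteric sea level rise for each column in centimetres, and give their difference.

Δh_A ≈ 22 cm, Δh_B ≈ 10 cm; difference ≈ 12 cm

A Layer 1: 43 × 0.88 × 2.5×10⁻⁴ = 0.00946 m
A 43–773 m: 2.2×10⁻⁴ × 0.59 × 730 = 0.094754 m
A Layer 3: 1200 × 0.58 × 1.7×10⁻⁴ = 0.11832 m
A total: 0.222534 m
B 0–300 m: 1.5×10⁻⁴ × 1.2 × 300 = 0.05400 m
B Layer 2: 0.5 × 560 × 1.2×10⁻⁴ = 0.03360 m
B Layer 3: 0.12 × 1200 × 0.86×10⁻⁴ = 0.012384 m
B total: 0.099984 m
Difference: 0.222534 − 0.099984 = 0.12255 m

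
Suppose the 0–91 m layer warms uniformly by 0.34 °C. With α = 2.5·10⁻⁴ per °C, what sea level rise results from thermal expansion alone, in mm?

Δh ≈ 7.74 mm

Δh = αΔT·H = 2.5×10⁻⁴ × 0.34 × 91 = 0.007735 m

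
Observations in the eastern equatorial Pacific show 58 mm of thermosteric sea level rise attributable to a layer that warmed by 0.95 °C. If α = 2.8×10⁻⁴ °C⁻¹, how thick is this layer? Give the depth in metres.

H = Δh/(αΔT) = 0.058 / (2.8×10⁻⁴ × 0.95) ≈ 218.0 m

H ≈ 220 m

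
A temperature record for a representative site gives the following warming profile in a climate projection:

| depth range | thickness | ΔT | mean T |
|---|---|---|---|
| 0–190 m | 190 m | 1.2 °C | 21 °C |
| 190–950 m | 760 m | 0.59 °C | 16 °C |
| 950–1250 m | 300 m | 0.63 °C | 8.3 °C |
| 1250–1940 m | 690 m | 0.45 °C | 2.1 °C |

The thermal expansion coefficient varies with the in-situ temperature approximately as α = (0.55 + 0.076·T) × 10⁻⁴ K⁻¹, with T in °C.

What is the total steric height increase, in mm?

170 mm of thermosteric rise

Layer 1: α = (0.55 + 0.076×21)×10⁻⁴ = 2.146×10⁻⁴ K⁻¹
Layer 2: α = (0.55 + 0.076×16)×10⁻⁴ = 1.766×10⁻⁴ K⁻¹
Layer 3: α = (0.55 + 0.076×8.3)×10⁻⁴ = 1.1808×10⁻⁴ K⁻¹
Layer 4: α = (0.55 + 0.076×2.1)×10⁻⁴ = 0.7096×10⁻⁴ K⁻¹
0–190 m: 1.2 × 2.146×10⁻⁴ × 190 = 0.0489288 m
190–950 m: 760 × 0.59 × 1.766×10⁻⁴ = 0.07918744 m
950–1250 m: 300 × 1.1808×10⁻⁴ × 0.63 = 0.02231712 m
1250–1940 m: 0.7096×10⁻⁴ × 690 × 0.45 = 0.02203308 m
Δh = 0.0489288 + 0.07918744 + 0.02231712 + 0.02203308 = 0.17246644 m ≈ 170 mm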